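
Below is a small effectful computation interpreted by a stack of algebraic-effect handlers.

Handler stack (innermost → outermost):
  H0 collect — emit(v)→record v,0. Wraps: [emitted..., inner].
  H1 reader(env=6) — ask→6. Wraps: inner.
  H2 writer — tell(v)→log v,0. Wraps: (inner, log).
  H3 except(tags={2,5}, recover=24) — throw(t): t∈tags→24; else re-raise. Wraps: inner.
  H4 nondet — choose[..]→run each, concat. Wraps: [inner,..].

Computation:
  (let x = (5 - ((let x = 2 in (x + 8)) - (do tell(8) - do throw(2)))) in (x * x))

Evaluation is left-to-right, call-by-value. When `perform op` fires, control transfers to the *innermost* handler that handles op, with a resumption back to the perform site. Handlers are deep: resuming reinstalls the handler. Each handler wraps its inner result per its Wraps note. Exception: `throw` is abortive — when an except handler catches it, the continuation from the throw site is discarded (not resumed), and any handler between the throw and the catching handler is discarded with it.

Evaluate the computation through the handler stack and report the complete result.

Answer: [24]

Evaluation trace:
tell(8) @ H2 ⇒ log+=8
throw(2) @ H3 caught ⇒ 24
H4 returns [24]
= [24]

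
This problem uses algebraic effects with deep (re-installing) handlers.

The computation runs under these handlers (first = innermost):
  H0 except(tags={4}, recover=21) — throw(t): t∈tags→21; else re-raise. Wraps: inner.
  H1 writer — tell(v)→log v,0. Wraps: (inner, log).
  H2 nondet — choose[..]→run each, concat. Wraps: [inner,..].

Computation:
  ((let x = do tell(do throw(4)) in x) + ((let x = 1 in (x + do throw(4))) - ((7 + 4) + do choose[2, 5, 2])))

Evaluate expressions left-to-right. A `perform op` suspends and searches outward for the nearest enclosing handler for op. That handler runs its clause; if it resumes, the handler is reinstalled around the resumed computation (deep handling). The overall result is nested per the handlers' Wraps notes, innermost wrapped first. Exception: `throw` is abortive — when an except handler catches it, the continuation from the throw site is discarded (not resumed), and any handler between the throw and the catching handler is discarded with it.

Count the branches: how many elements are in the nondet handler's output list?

Answer: 1

Evaluation trace:
throw(4) @ H0 caught ⇒ 21
H1 returns (21, ())
H2 returns [(21, ())]
= [(21, ())]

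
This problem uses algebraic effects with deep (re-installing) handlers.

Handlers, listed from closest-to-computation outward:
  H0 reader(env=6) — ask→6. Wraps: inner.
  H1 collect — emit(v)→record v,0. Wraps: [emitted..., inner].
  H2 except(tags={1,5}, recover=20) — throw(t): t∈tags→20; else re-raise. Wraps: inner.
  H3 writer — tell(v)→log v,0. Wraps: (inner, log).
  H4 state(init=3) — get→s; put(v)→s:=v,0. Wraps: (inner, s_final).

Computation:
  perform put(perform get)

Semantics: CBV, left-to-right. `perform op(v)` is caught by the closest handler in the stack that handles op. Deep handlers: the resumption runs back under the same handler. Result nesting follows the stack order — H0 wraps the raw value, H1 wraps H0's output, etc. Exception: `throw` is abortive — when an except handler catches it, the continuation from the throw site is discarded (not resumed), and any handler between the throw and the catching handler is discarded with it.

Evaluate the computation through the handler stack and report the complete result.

Answer: (([0], ()), 3)

Evaluation trace:
get @ H4 ⇒ 3
put(3) @ H4 ⇒ s:=3
H0 returns 0
H1 returns [0]
H2 returns [0]
H3 returns ([0], ())
H4 returns (([0], ()), 3)
= (([0], ()), 3)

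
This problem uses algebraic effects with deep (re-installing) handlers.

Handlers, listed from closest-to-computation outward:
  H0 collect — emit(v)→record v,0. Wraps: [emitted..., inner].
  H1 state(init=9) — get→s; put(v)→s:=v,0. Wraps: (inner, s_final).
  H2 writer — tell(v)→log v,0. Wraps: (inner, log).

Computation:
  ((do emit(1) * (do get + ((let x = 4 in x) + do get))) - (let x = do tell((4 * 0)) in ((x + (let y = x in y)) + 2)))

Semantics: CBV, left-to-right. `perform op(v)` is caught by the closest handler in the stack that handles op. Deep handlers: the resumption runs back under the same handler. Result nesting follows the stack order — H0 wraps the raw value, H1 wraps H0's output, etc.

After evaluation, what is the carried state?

Step-by-step:
emit(1) @ H0 ⇒ out+=1
get @ H1 ⇒ 9
get @ H1 ⇒ 9
tell(0) @ H2 ⇒ log+=0
H0 returns [1, -2]
H1 returns ([1, -2], 9)
H2 returns (([1, -2], 9), (0))
= (([1, -2], 9), (0))

Answer: 9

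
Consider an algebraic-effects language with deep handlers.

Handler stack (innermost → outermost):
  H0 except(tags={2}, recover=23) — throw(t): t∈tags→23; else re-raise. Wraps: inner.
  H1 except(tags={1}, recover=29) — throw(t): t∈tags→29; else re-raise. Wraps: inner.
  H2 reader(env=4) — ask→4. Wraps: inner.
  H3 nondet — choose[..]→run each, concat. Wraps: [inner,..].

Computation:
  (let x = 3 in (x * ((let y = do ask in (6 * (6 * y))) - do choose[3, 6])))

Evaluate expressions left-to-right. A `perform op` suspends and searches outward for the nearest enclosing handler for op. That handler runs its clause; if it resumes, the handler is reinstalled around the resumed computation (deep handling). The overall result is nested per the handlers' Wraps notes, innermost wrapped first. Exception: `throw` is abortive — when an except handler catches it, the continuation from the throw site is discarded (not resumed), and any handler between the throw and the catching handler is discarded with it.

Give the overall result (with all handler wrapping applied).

Answer: [423, 414]

Step-by-step:
ask @ H2 ⇒ 4
choose[3, 6] @ H3
  branch[0] choose=3:
    H0 returns 423
    H1 returns 423
    H2 returns 423
    H3 returns [423]
  branch[1] choose=6:
    H0 returns 414
    H1 returns 414
    H2 returns 414
    H3 returns [414]
= [423, 414]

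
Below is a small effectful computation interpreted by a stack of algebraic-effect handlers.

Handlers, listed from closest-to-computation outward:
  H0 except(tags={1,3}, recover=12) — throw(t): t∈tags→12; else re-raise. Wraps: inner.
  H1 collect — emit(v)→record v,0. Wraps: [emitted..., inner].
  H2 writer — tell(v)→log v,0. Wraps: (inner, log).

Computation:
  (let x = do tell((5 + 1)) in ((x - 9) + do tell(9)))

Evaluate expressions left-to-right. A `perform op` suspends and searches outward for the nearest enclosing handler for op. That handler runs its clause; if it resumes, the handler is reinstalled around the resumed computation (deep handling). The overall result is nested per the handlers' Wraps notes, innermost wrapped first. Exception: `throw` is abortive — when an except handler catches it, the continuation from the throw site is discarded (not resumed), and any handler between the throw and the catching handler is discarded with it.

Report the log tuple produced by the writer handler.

Answer: (6, 9)

Working:
tell(6) @ H2 ⇒ log+=6
tell(9) @ H2 ⇒ log+=9
H0 returns -9
H1 returns [-9]
H2 returns ([-9], (6, 9))
= ([-9], (6, 9))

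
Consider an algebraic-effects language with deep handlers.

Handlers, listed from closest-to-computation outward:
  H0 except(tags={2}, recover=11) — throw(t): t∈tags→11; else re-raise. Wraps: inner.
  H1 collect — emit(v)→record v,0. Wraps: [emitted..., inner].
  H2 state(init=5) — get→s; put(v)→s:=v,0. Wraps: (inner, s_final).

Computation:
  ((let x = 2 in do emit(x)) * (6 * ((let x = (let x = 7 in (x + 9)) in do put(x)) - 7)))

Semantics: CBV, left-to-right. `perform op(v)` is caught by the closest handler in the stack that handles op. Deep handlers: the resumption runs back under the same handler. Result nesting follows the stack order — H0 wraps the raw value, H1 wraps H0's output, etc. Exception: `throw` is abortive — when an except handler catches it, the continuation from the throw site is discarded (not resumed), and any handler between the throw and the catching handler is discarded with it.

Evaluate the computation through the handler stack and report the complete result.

Answer: ([2, 0], 16)

Working:
emit(2) @ H1 ⇒ out+=2
put(16) @ H2 ⇒ s:=16
H0 returns 0
H1 returns [2, 0]
H2 returns ([2, 0], 16)
= ([2, 0], 16)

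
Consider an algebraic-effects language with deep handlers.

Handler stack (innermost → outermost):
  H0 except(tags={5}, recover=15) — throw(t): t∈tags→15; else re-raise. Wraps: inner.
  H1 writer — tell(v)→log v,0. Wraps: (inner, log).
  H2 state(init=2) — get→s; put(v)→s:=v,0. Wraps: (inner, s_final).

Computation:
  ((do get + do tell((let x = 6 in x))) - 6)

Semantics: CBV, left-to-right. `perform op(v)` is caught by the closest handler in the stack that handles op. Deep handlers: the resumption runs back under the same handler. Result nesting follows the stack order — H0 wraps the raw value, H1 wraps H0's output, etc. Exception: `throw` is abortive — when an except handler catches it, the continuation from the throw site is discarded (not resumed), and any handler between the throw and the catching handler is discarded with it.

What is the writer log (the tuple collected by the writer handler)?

Answer: (6)

Step-by-step:
get @ H2 ⇒ 2
tell(6) @ H1 ⇒ log+=6
H0 returns -4
H1 returns (-4, (6))
H2 returns ((-4, (6)), 2)
= ((-4, (6)), 2)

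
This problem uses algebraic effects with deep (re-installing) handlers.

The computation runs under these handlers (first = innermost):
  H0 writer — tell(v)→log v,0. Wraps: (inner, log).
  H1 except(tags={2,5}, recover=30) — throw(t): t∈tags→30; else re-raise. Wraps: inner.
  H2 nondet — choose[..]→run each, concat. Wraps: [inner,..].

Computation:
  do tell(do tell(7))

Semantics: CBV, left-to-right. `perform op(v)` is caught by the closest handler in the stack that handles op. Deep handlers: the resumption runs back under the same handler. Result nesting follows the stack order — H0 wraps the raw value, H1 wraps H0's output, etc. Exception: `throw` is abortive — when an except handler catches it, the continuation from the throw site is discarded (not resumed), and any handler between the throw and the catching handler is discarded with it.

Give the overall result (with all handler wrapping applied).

Answer: [(0, (7, 0))]

Evaluation trace:
tell(7) @ H0 ⇒ log+=7
tell(0) @ H0 ⇒ log+=0
H0 returns (0, (7, 0))
H1 returns (0, (7, 0))
H2 returns [(0, (7, 0))]
= [(0, (7, 0))]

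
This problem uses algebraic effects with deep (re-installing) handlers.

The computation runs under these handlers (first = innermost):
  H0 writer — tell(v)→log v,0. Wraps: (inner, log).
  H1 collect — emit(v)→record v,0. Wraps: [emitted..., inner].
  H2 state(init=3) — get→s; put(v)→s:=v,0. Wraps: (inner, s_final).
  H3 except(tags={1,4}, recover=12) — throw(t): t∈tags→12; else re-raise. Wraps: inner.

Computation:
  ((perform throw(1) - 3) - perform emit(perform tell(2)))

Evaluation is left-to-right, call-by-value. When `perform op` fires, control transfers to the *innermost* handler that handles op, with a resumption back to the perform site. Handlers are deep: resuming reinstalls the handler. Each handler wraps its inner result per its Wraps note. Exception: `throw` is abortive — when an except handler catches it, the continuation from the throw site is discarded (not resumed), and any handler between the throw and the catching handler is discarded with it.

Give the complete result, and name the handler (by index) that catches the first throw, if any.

Evaluation trace:
throw(1) @ H3 caught ⇒ 12
= 12

Answer: 12 ; first throw caught by: H3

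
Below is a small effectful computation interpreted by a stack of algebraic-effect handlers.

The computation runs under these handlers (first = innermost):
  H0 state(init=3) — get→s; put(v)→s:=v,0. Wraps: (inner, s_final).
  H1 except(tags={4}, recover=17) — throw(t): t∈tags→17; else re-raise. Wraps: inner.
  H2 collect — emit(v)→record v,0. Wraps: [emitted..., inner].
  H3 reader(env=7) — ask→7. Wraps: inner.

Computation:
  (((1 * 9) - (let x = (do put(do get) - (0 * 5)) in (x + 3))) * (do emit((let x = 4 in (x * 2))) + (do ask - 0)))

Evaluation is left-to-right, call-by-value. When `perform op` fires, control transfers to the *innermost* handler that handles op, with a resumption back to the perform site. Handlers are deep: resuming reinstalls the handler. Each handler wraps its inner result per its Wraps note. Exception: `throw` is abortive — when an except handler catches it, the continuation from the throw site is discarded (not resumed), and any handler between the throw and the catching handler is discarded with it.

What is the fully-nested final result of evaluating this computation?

Step-by-step:
get @ H0 ⇒ 3
put(3) @ H0 ⇒ s:=3
emit(8) @ H2 ⇒ out+=8
ask @ H3 ⇒ 7
H0 returns (42, 3)
H1 returns (42, 3)
H2 returns [8, (42, 3)]
H3 returns [8, (42, 3)]
= [8, (42, 3)]

Answer: [8, (42, 3)]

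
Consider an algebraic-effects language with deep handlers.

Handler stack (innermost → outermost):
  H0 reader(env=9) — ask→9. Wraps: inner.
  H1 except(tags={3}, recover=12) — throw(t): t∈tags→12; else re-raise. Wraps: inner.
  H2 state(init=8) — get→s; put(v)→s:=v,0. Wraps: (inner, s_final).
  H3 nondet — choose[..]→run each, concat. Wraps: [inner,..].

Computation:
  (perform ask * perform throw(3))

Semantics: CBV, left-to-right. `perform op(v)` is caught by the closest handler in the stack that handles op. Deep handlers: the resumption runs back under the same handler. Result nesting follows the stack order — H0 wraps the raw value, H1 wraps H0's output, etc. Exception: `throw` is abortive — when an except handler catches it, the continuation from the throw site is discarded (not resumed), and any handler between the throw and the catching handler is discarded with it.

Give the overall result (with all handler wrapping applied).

Answer: [(12, 8)]

Working:
ask @ H0 ⇒ 9
throw(3) @ H1 caught ⇒ 12
H2 returns (12, 8)
H3 returns [(12, 8)]
= [(12, 8)]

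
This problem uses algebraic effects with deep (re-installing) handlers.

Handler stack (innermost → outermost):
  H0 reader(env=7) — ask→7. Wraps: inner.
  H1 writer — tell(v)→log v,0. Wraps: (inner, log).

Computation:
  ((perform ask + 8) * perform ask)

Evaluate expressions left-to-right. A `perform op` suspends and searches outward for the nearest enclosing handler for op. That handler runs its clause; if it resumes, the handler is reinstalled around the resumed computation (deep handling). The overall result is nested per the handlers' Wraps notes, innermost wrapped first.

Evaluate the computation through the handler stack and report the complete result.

Evaluation trace:
ask @ H0 ⇒ 7
ask @ H0 ⇒ 7
H0 returns 105
H1 returns (105, ())
= (105, ())

Answer: (105, ())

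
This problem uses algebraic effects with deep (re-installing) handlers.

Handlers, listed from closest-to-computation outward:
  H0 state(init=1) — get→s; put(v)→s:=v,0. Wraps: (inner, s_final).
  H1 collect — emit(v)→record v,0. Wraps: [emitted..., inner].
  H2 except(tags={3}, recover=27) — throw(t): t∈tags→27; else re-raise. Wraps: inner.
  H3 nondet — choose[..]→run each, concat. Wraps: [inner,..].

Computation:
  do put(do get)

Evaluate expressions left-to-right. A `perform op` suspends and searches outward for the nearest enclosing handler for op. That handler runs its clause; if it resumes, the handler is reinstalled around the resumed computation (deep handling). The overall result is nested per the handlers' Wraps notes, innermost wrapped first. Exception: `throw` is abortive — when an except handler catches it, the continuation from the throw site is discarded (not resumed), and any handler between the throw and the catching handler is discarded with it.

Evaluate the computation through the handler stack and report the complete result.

Working:
get @ H0 ⇒ 1
put(1) @ H0 ⇒ s:=1
H0 returns (0, 1)
H1 returns [(0, 1)]
H2 returns [(0, 1)]
H3 returns [[(0, 1)]]
= [[(0, 1)]]

Answer: [[(0, 1)]]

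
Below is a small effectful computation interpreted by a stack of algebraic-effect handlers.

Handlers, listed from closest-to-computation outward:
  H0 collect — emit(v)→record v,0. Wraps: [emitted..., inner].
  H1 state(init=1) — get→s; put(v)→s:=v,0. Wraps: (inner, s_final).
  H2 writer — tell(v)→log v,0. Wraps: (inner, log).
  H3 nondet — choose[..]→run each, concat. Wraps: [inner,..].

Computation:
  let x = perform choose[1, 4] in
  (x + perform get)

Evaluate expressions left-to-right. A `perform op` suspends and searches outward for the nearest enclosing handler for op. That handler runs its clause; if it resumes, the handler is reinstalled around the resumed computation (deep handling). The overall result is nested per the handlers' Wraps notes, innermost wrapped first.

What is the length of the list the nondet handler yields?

Step-by-step:
choose[1, 4] @ H3
  branch[0] choose=1:
    get @ H1 ⇒ 1
    H0 returns [2]
    H1 returns ([2], 1)
    H2 returns (([2], 1), ())
    H3 returns [(([2], 1), ())]
  branch[1] choose=4:
    get @ H1 ⇒ 1
    H0 returns [5]
    H1 returns ([5], 1)
    H2 returns (([5], 1), ())
    H3 returns [(([5], 1), ())]
= [(([2], 1), ()), (([5], 1), ())]

Answer: 2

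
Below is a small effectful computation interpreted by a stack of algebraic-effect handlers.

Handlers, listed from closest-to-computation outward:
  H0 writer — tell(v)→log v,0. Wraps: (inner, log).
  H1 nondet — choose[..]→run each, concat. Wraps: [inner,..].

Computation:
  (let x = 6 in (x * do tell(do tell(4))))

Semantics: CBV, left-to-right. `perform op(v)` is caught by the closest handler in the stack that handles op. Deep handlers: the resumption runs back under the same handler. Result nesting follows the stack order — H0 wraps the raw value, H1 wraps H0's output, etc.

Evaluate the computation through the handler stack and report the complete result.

Working:
tell(4) @ H0 ⇒ log+=4
tell(0) @ H0 ⇒ log+=0
H0 returns (0, (4, 0))
H1 returns [(0, (4, 0))]
= [(0, (4, 0))]

Answer: [(0, (4, 0))]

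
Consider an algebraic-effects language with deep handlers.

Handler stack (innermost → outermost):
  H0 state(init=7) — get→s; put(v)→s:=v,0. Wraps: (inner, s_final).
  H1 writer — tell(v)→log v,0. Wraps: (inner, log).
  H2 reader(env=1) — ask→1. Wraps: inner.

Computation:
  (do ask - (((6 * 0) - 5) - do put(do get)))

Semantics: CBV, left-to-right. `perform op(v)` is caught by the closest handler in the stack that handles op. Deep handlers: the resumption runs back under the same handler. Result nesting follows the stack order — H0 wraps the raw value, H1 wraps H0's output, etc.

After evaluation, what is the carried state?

Working:
ask @ H2 ⇒ 1
get @ H0 ⇒ 7
put(7) @ H0 ⇒ s:=7
H0 returns (6, 7)
H1 returns ((6, 7), ())
H2 returns ((6, 7), ())
= ((6, 7), ())

Answer: 7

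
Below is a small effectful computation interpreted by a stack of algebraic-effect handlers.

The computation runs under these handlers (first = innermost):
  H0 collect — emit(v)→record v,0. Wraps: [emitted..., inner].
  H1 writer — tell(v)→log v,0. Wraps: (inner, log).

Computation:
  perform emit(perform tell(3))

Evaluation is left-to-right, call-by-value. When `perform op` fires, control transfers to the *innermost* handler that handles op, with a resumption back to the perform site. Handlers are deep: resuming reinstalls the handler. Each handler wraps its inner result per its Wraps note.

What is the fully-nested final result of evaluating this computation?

Evaluation trace:
tell(3) @ H1 ⇒ log+=3
emit(0) @ H0 ⇒ out+=0
H0 returns [0, 0]
H1 returns ([0, 0], (3))
= ([0, 0], (3))

Answer: ([0, 0], (3))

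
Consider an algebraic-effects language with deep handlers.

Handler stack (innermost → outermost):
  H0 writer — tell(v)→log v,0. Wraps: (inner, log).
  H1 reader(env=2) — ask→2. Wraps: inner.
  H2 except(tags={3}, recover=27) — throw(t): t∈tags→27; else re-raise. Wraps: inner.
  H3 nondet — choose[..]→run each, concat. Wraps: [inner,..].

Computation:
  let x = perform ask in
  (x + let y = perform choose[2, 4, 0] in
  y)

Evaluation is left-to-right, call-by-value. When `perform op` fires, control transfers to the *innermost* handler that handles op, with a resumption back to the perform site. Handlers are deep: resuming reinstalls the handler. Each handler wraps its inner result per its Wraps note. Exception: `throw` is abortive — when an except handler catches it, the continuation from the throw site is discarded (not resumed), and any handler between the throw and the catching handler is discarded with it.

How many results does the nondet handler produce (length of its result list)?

Answer: 3

Evaluation trace:
ask @ H1 ⇒ 2
choose[2, 4, 0] @ H3
  branch[0] choose=2:
    H0 returns (4, ())
    H1 returns (4, ())
    H2 returns (4, ())
    H3 returns [(4, ())]
  branch[1] choose=4:
    H0 returns (6, ())
    H1 returns (6, ())
    H2 returns (6, ())
    H3 returns [(6, ())]
  branch[2] choose=0:
    H0 returns (2, ())
    H1 returns (2, ())
    H2 returns (2, ())
    H3 returns [(2, ())]
= [(4, ()), (6, ()), (2, ())]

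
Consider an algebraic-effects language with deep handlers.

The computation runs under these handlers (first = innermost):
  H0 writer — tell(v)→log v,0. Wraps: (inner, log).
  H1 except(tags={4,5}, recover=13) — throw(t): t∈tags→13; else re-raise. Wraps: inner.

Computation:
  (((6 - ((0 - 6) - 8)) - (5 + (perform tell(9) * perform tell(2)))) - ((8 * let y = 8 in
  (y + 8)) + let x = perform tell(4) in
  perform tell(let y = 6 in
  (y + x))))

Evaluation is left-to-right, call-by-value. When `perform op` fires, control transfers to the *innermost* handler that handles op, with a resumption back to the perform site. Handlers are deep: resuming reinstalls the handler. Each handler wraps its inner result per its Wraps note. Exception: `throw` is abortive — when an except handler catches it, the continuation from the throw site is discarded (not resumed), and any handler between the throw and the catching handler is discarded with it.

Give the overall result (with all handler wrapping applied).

Step-by-step:
tell(9) @ H0 ⇒ log+=9
tell(2) @ H0 ⇒ log+=2
tell(4) @ H0 ⇒ log+=4
tell(6) @ H0 ⇒ log+=6
H0 returns (-113, (9, 2, 4, 6))
H1 returns (-113, (9, 2, 4, 6))
= (-113, (9, 2, 4, 6))

Answer: (-113, (9, 2, 4, 6))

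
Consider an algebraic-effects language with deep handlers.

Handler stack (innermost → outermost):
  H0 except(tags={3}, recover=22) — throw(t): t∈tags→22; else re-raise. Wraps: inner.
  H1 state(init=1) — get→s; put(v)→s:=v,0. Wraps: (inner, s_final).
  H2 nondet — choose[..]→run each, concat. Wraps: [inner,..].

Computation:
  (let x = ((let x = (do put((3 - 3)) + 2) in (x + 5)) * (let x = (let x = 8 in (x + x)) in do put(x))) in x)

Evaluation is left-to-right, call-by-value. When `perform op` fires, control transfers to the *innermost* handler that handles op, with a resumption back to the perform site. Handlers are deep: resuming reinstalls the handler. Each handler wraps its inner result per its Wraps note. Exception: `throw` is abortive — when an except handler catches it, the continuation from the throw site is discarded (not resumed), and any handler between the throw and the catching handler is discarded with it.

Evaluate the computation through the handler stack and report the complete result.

Evaluation trace:
put(0) @ H1 ⇒ s:=0
put(16) @ H1 ⇒ s:=16
H0 returns 0
H1 returns (0, 16)
H2 returns [(0, 16)]
= [(0, 16)]

Answer: [(0, 16)]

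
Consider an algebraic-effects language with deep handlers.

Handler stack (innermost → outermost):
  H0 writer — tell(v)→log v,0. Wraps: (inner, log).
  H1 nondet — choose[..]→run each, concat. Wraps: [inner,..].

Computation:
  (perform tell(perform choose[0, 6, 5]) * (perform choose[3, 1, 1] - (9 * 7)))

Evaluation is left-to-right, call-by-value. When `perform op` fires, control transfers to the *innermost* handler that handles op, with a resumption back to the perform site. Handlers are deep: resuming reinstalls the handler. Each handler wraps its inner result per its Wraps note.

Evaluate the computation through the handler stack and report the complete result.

Answer: [(0, (0)), (0, (0)), (0, (0)), (0, (6)), (0, (6)), (0, (6)), (0, (5)), (0, (5)), (0, (5))]

Working:
choose[0, 6, 5] @ H1
  branch[0] choose=0:
    tell(0) @ H0 ⇒ log+=0
    choose[3, 1, 1] @ H1
      branch[0] choose=3:
        H0 returns (0, (0))
        H1 returns [(0, (0))]
      branch[1] choose=1:
        H0 returns (0, (0))
        H1 returns [(0, (0))]
      branch[2] choose=1:
        H0 returns (0, (0))
        H1 returns [(0, (0))]
  branch[1] choose=6:
    tell(6) @ H0 ⇒ log+=6
    choose[3, 1, 1] @ H1
      branch[0] choose=3:
        H0 returns (0, (6))
        H1 returns [(0, (6))]
      branch[1] choose=1:
        H0 returns (0, (6))
        H1 returns [(0, (6))]
      branch[2] choose=1:
        H0 returns (0, (6))
        H1 returns [(0, (6))]
  branch[2] choose=5:
    tell(5) @ H0 ⇒ log+=5
    choose[3, 1, 1] @ H1
      branch[0] choose=3:
        H0 returns (0, (5))
        H1 returns [(0, (5))]
      branch[1] choose=1:
        H0 returns (0, (5))
        H1 returns [(0, (5))]
      branch[2] choose=1:
        H0 returns (0, (5))
        H1 returns [(0, (5))]
= [(0, (0)), (0, (0)), (0, (0)), (0, (6)), (0, (6)), (0, (6)), (0, (5)), (0, (5)), (0, (5))]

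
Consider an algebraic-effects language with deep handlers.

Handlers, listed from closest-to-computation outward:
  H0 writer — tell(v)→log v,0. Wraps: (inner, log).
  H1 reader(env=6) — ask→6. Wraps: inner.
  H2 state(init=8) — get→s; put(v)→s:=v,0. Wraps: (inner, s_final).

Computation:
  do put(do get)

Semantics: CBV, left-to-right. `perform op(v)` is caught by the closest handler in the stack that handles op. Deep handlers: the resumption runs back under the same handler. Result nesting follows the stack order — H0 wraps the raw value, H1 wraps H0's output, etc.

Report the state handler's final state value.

Working:
get @ H2 ⇒ 8
put(8) @ H2 ⇒ s:=8
H0 returns (0, ())
H1 returns (0, ())
H2 returns ((0, ()), 8)
= ((0, ()), 8)

Answer: 8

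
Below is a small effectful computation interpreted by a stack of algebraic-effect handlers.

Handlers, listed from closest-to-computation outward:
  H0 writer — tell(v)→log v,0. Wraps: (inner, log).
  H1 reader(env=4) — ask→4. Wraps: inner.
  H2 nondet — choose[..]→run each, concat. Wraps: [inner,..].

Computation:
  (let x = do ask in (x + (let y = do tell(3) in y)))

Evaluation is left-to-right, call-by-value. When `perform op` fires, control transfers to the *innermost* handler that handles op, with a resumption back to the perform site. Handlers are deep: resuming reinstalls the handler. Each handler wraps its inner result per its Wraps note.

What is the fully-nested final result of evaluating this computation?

Answer: [(4, (3))]

Evaluation trace:
ask @ H1 ⇒ 4
tell(3) @ H0 ⇒ log+=3
H0 returns (4, (3))
H1 returns (4, (3))
H2 returns [(4, (3))]
= [(4, (3))]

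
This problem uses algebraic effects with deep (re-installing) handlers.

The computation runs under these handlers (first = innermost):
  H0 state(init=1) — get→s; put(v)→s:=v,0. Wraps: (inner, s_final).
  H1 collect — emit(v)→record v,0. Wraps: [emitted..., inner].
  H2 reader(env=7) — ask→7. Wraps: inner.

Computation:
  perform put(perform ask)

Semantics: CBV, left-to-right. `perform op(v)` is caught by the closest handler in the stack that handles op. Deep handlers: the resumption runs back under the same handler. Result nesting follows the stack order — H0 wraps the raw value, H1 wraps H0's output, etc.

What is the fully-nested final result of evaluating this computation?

Answer: [(0, 7)]

Evaluation trace:
ask @ H2 ⇒ 7
put(7) @ H0 ⇒ s:=7
H0 returns (0, 7)
H1 returns [(0, 7)]
H2 returns [(0, 7)]
= [(0, 7)]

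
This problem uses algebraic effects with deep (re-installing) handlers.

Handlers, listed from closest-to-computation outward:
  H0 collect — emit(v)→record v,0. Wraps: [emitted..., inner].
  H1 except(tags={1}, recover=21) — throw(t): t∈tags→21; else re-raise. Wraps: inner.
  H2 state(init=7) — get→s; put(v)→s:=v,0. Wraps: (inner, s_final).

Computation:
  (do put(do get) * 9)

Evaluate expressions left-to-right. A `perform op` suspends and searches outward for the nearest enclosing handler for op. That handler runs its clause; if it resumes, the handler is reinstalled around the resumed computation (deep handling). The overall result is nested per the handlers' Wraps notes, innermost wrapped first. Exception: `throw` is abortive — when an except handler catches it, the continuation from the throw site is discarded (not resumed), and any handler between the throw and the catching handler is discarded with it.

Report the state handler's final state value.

Answer: 7

Evaluation trace:
get @ H2 ⇒ 7
put(7) @ H2 ⇒ s:=7
H0 returns [0]
H1 returns [0]
H2 returns ([0], 7)
= ([0], 7)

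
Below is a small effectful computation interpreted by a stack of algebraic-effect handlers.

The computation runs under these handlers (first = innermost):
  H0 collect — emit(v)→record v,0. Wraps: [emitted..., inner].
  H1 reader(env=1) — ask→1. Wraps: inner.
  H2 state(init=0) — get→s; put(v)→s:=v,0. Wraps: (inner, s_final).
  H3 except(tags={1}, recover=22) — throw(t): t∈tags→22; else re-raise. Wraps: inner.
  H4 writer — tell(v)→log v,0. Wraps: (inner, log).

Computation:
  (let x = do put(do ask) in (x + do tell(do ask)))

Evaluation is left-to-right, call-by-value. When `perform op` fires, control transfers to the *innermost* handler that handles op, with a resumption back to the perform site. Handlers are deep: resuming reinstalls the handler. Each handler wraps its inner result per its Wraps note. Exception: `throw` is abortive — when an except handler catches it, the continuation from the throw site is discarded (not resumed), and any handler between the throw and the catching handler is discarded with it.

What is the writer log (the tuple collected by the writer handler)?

Answer: (1)

Evaluation trace:
ask @ H1 ⇒ 1
put(1) @ H2 ⇒ s:=1
ask @ H1 ⇒ 1
tell(1) @ H4 ⇒ log+=1
H0 returns [0]
H1 returns [0]
H2 returns ([0], 1)
H3 returns ([0], 1)
H4 returns (([0], 1), (1))
= (([0], 1), (1))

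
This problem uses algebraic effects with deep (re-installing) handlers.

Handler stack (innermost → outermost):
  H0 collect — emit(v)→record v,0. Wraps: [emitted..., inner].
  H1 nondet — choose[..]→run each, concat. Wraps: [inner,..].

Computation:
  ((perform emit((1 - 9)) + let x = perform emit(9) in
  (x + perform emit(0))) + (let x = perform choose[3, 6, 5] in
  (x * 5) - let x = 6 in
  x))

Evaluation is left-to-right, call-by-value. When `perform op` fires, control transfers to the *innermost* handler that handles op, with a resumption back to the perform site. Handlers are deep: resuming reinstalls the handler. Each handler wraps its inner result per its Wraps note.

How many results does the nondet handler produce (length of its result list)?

Working:
emit(-8) @ H0 ⇒ out+=-8
emit(9) @ H0 ⇒ out+=9
emit(0) @ H0 ⇒ out+=0
choose[3, 6, 5] @ H1
  branch[0] choose=3:
    H0 returns [-8, 9, 0, 9]
    H1 returns [[-8, 9, 0, 9]]
  branch[1] choose=6:
    H0 returns [-8, 9, 0, 24]
    H1 returns [[-8, 9, 0, 24]]
  branch[2] choose=5:
    H0 returns [-8, 9, 0, 19]
    H1 returns [[-8, 9, 0, 19]]
= [[-8, 9, 0, 9], [-8, 9, 0, 24], [-8, 9, 0, 19]]

Answer: 3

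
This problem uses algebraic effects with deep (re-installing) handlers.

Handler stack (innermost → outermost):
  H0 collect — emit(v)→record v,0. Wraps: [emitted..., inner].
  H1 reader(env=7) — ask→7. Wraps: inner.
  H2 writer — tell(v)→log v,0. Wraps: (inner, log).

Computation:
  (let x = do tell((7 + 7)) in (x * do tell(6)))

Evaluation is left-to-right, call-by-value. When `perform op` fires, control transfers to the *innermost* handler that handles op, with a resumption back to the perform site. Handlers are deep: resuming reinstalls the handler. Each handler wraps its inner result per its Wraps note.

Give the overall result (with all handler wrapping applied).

Answer: ([0], (14, 6))

Working:
tell(14) @ H2 ⇒ log+=14
tell(6) @ H2 ⇒ log+=6
H0 returns [0]
H1 returns [0]
H2 returns ([0], (14, 6))
= ([0], (14, 6))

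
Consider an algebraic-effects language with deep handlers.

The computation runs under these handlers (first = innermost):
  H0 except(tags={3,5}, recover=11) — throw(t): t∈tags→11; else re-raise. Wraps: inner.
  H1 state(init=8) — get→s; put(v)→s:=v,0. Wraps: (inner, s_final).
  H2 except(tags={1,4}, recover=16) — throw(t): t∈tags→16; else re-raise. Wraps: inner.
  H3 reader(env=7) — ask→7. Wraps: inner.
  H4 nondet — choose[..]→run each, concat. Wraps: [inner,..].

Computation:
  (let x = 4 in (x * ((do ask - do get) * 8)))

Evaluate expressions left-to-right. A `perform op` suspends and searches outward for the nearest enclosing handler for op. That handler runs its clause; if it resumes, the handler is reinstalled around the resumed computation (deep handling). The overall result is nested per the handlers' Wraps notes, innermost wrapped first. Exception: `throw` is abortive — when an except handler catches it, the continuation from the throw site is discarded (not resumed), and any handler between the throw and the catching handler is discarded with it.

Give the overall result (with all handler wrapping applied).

Answer: [(-32, 8)]

Evaluation trace:
ask @ H3 ⇒ 7
get @ H1 ⇒ 8
H0 returns -32
H1 returns (-32, 8)
H2 returns (-32, 8)
H3 returns (-32, 8)
H4 returns [(-32, 8)]
= [(-32, 8)]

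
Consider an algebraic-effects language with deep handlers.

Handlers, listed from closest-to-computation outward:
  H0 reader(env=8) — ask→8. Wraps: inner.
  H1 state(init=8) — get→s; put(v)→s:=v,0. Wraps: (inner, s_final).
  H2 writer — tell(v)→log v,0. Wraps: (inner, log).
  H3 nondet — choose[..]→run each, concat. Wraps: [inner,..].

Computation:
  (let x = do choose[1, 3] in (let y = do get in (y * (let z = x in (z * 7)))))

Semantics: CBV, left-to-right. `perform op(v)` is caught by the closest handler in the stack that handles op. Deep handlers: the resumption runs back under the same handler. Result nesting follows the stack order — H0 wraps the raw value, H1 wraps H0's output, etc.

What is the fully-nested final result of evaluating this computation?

Answer: [((56, 8), ()), ((168, 8), ())]

Step-by-step:
choose[1, 3] @ H3
  branch[0] choose=1:
    get @ H1 ⇒ 8
    H0 returns 56
    H1 returns (56, 8)
    H2 returns ((56, 8), ())
    H3 returns [((56, 8), ())]
  branch[1] choose=3:
    get @ H1 ⇒ 8
    H0 returns 168
    H1 returns (168, 8)
    H2 returns ((168, 8), ())
    H3 returns [((168, 8), ())]
= [((56, 8), ()), ((168, 8), ())]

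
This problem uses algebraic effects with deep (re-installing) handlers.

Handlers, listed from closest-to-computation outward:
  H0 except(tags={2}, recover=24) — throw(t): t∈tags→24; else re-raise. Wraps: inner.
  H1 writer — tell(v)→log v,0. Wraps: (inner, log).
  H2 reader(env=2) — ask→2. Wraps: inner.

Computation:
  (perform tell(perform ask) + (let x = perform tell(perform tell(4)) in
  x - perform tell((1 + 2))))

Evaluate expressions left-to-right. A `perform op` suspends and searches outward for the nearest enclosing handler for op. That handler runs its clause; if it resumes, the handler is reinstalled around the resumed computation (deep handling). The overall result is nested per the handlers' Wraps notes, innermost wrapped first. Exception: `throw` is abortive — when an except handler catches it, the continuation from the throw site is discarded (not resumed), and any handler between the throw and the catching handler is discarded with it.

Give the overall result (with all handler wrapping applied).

Evaluation trace:
ask @ H2 ⇒ 2
tell(2) @ H1 ⇒ log+=2
tell(4) @ H1 ⇒ log+=4
tell(0) @ H1 ⇒ log+=0
tell(3) @ H1 ⇒ log+=3
H0 returns 0
H1 returns (0, (2, 4, 0, 3))
H2 returns (0, (2, 4, 0, 3))
= (0, (2, 4, 0, 3))

Answer: (0, (2, 4, 0, 3))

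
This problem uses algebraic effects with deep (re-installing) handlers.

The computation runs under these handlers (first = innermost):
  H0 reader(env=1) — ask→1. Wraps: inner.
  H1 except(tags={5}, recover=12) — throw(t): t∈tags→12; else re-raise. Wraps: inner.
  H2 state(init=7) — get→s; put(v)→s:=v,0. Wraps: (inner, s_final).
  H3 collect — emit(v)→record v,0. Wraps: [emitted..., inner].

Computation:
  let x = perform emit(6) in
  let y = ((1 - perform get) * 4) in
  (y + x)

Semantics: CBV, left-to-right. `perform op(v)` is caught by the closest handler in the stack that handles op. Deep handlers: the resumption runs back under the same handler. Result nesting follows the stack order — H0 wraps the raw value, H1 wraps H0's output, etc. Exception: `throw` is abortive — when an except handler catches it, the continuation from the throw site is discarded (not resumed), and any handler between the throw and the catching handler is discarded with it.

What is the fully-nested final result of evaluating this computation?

Answer: [6, (-24, 7)]

Working:
emit(6) @ H3 ⇒ out+=6
get @ H2 ⇒ 7
H0 returns -24
H1 returns -24
H2 returns (-24, 7)
H3 returns [6, (-24, 7)]
= [6, (-24, 7)]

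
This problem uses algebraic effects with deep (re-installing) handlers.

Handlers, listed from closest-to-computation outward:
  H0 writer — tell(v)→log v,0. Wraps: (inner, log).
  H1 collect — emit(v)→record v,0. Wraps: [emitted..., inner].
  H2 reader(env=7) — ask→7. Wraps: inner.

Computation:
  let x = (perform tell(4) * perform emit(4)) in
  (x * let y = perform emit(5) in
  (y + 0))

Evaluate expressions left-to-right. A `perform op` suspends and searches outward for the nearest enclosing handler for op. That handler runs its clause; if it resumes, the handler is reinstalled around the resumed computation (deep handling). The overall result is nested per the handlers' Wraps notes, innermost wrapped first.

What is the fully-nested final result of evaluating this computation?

Working:
tell(4) @ H0 ⇒ log+=4
emit(4) @ H1 ⇒ out+=4
emit(5) @ H1 ⇒ out+=5
H0 returns (0, (4))
H1 returns [4, 5, (0, (4))]
H2 returns [4, 5, (0, (4))]
= [4, 5, (0, (4))]

Answer: [4, 5, (0, (4))]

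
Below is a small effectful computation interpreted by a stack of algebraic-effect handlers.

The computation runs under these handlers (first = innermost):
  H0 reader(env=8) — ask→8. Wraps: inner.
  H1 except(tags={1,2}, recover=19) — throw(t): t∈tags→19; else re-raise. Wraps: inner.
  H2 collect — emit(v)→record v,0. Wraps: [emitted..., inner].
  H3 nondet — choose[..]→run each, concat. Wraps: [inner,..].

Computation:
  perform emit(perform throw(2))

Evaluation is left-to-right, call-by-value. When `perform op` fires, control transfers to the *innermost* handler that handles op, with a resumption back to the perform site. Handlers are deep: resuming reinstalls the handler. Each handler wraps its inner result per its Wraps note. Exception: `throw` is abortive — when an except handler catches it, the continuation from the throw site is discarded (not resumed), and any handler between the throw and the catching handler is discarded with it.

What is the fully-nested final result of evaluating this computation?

Evaluation trace:
throw(2) @ H1 caught ⇒ 19
H2 returns [19]
H3 returns [[19]]
= [[19]]

Answer: [[19]]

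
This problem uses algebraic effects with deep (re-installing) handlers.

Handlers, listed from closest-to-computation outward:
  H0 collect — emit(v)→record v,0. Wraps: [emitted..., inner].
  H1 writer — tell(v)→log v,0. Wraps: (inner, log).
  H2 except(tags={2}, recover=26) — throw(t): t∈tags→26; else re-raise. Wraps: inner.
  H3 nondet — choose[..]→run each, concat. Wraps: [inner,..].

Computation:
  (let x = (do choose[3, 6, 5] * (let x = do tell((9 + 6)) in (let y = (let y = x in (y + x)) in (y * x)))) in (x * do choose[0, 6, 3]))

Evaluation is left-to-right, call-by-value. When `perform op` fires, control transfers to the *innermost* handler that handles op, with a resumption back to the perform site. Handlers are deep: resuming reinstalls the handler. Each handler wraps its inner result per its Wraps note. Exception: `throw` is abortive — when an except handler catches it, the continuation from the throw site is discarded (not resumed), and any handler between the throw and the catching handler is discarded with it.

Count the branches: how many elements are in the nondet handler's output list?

Answer: 9

Working:
choose[3, 6, 5] @ H3
  branch[0] choose=3:
    tell(15) @ H1 ⇒ log+=15
    choose[0, 6, 3] @ H3
      branch[0] choose=0:
        H0 returns [0]
        H1 returns ([0], (15))
        H2 returns ([0], (15))
        H3 returns [([0], (15))]
      branch[1] choose=6:
        H0 returns [0]
        H1 returns ([0], (15))
        H2 returns ([0], (15))
        H3 returns [([0], (15))]
      branch[2] choose=3:
        H0 returns [0]
        H1 returns ([0], (15))
        H2 returns ([0], (15))
        H3 returns [([0], (15))]
  branch[1] choose=6:
    tell(15) @ H1 ⇒ log+=15
    choose[0, 6, 3] @ H3
      branch[0] choose=0:
        H0 returns [0]
        H1 returns ([0], (15))
        H2 returns ([0], (15))
        H3 returns [([0], (15))]
      branch[1] choose=6:
        H0 returns [0]
        H1 returns ([0], (15))
        H2 returns ([0], (15))
        H3 returns [([0], (15))]
      branch[2] choose=3:
        H0 returns [0]
        H1 returns ([0], (15))
        H2 returns ([0], (15))
        H3 returns [([0], (15))]
  branch[2] choose=5:
    tell(15) @ H1 ⇒ log+=15
    choose[0, 6, 3] @ H3
      branch[0] choose=0:
        H0 returns [0]
        H1 returns ([0], (15))
        H2 returns ([0], (15))
        H3 returns [([0], (15))]
      branch[1] choose=6:
        H0 returns [0]
        H1 returns ([0], (15))
        H2 returns ([0], (15))
        H3 returns [([0], (15))]
      branch[2] choose=3:
        H0 returns [0]
        H1 returns ([0], (15))
        H2 returns ([0], (15))
        H3 returns [([0], (15))]
= [([0], (15)), ([0], (15)), ([0], (15)), ([0], (15)), ([0], (15)), ([0], (15)), ([0], (15)), ([0], (15)), ([0], (15))]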